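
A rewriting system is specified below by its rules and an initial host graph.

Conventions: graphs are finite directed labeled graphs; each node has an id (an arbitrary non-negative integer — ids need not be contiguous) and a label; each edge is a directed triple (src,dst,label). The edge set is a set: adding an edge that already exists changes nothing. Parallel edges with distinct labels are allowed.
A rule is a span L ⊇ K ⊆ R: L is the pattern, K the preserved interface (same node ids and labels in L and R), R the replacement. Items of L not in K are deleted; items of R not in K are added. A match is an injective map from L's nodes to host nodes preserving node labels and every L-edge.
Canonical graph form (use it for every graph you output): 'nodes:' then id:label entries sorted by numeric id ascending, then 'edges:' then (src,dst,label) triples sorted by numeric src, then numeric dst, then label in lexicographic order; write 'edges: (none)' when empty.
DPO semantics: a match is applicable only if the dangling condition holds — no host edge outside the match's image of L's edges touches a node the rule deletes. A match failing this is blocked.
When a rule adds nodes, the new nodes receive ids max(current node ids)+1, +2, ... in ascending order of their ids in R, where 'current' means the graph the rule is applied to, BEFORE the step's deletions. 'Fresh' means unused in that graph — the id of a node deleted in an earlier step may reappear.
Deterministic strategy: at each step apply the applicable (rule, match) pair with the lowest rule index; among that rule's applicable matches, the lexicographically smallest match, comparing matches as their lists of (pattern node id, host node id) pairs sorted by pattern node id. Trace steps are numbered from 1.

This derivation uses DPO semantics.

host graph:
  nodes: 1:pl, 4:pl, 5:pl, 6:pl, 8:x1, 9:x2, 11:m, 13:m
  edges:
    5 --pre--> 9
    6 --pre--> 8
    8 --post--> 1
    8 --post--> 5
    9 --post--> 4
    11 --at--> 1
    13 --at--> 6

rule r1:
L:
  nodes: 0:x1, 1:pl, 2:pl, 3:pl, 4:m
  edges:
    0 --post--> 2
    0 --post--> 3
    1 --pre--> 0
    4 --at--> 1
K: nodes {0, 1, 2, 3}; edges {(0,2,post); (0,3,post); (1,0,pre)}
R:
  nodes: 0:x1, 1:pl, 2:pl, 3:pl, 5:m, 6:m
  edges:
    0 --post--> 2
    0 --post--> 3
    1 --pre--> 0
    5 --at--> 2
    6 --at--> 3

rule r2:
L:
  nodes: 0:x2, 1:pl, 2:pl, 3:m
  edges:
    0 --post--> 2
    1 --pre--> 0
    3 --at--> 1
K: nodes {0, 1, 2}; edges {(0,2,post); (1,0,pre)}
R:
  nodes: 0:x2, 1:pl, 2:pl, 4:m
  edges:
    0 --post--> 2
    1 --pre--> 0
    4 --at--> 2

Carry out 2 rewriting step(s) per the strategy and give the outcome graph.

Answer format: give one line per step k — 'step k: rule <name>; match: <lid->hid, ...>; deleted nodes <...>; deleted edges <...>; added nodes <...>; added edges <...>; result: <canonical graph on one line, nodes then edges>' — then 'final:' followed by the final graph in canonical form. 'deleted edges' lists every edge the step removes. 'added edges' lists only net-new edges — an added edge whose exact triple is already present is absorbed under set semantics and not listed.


step 1: rule r1; match: 0->8, 1->6, 2->1, 3->5, 4->13; deleted nodes 13; deleted edges (13,6,at); added nodes 14, 15; added edges (14,1,at); (15,5,at); result: nodes: 1:pl, 4:pl, 5:pl, 6:pl, 8:x1, 9:x2, 11:m, 14:m, 15:m edges: (5,9,pre); (6,8,pre); (8,1,post); (8,5,post); (9,4,post); (11,1,at); (14,1,at); (15,5,at)
step 2: rule r2; match: 0->9, 1->5, 2->4, 3->15; deleted nodes 15; deleted edges (15,5,at); added nodes 16; added edges (16,4,at); result: nodes: 1:pl, 4:pl, 5:pl, 6:pl, 8:x1, 9:x2, 11:m, 14:m, 16:m edges: (5,9,pre); (6,8,pre); (8,1,post); (8,5,post); (9,4,post); (11,1,at); (14,1,at); (16,4,at)
final:
nodes: 1:pl, 4:pl, 5:pl, 6:pl, 8:x1, 9:x2, 11:m, 14:m, 16:m
edges: (5,9,pre); (6,8,pre); (8,1,post); (8,5,post); (9,4,post); (11,1,at); (14,1,at); (16,4,at)


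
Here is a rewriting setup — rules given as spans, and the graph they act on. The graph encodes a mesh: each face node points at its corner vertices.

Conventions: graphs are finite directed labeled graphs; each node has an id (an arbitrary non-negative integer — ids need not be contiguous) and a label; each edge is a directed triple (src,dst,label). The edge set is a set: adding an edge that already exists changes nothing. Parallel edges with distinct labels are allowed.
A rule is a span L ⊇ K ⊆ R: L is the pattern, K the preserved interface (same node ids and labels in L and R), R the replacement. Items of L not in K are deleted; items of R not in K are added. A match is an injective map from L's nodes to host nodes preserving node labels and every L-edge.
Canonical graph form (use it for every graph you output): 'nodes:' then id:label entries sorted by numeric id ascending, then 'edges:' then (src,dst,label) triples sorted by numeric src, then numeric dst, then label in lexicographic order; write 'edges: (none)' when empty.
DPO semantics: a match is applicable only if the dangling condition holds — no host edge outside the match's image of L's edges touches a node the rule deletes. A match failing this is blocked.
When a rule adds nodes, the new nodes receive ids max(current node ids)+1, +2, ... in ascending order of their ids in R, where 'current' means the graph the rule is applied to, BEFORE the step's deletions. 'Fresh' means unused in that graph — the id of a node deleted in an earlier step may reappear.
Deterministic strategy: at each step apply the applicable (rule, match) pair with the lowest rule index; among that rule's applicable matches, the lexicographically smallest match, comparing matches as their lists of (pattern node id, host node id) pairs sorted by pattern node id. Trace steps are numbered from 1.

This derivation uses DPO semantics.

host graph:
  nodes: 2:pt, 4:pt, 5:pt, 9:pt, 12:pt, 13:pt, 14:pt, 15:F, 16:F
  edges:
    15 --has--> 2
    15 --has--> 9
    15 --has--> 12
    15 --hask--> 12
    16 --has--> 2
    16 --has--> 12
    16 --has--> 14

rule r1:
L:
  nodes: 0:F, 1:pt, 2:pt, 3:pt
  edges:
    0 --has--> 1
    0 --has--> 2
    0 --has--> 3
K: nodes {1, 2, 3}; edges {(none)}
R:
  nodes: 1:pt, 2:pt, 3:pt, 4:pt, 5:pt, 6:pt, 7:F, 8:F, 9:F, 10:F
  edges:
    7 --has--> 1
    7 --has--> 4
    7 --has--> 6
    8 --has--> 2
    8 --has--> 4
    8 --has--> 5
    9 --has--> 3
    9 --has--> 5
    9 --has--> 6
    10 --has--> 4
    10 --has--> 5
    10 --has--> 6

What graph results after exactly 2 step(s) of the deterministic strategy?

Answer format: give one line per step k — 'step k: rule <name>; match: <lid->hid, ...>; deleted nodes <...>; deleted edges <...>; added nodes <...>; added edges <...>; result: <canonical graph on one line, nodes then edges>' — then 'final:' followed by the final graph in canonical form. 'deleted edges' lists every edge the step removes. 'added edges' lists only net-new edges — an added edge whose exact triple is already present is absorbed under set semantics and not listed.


step 1: rule r1; match: 0->16, 1->2, 2->12, 3->14; deleted nodes 16; deleted edges (16,2,has); (16,12,has); (16,14,has); added nodes 17, 18, 19, 20, 21, 22, 23; added edges (20,2,has); (20,17,has); (20,19,has); (21,12,has); (21,17,has); (21,18,has); (22,14,has); (22,18,has); (22,19,has); (23,17,has); (23,18,has); (23,19,has); result: nodes: 2:pt, 4:pt, 5:pt, 9:pt, 12:pt, 13:pt, 14:pt, 15:F, 17:pt, 18:pt, 19:pt, 20:F, 21:F, 22:F, 23:F edges: (15,2,has); (15,9,has); (15,12,has); (15,12,hask); (20,2,has); (20,17,has); (20,19,has); (21,12,has); (21,17,has); (21,18,has); (22,14,has); (22,18,has); (22,19,has); (23,17,has); (23,18,has); (23,19,has)
step 2: rule r1; match: 0->20, 1->2, 2->17, 3->19; deleted nodes 20; deleted edges (20,2,has); (20,17,has); (20,19,has); added nodes 24, 25, 26, 27, 28, 29, 30; added edges (27,2,has); (27,24,has); (27,26,has); (28,17,has); (28,24,has); (28,25,has); (29,19,has); (29,25,has); (29,26,has); (30,24,has); (30,25,has); (30,26,has); result: nodes: 2:pt, 4:pt, 5:pt, 9:pt, 12:pt, 13:pt, 14:pt, 15:F, 17:pt, 18:pt, 19:pt, 21:F, 22:F, 23:F, 24:pt, 25:pt, 26:pt, 27:F, 28:F, 29:F, 30:F edges: (15,2,has); (15,9,has); (15,12,has); (15,12,hask); (21,12,has); (21,17,has); (21,18,has); (22,14,has); (22,18,has); (22,19,has); (23,17,has); (23,18,has); (23,19,has); (27,2,has); (27,24,has); (27,26,has); (28,17,has); (28,24,has); (28,25,has); (29,19,has); (29,25,has); (29,26,has); (30,24,has); (30,25,has); (30,26,has)
final:
nodes: 2:pt, 4:pt, 5:pt, 9:pt, 12:pt, 13:pt, 14:pt, 15:F, 17:pt, 18:pt, 19:pt, 21:F, 22:F, 23:F, 24:pt, 25:pt, 26:pt, 27:F, 28:F, 29:F, 30:F
edges: (15,2,has); (15,9,has); (15,12,has); (15,12,hask); (21,12,has); (21,17,has); (21,18,has); (22,14,has); (22,18,has); (22,19,has); (23,17,has); (23,18,has); (23,19,has); (27,2,has); (27,24,has); (27,26,has); (28,17,has); (28,24,has); (28,25,has); (29,19,has); (29,25,has); (29,26,has); (30,24,has); (30,25,has); (30,26,has)


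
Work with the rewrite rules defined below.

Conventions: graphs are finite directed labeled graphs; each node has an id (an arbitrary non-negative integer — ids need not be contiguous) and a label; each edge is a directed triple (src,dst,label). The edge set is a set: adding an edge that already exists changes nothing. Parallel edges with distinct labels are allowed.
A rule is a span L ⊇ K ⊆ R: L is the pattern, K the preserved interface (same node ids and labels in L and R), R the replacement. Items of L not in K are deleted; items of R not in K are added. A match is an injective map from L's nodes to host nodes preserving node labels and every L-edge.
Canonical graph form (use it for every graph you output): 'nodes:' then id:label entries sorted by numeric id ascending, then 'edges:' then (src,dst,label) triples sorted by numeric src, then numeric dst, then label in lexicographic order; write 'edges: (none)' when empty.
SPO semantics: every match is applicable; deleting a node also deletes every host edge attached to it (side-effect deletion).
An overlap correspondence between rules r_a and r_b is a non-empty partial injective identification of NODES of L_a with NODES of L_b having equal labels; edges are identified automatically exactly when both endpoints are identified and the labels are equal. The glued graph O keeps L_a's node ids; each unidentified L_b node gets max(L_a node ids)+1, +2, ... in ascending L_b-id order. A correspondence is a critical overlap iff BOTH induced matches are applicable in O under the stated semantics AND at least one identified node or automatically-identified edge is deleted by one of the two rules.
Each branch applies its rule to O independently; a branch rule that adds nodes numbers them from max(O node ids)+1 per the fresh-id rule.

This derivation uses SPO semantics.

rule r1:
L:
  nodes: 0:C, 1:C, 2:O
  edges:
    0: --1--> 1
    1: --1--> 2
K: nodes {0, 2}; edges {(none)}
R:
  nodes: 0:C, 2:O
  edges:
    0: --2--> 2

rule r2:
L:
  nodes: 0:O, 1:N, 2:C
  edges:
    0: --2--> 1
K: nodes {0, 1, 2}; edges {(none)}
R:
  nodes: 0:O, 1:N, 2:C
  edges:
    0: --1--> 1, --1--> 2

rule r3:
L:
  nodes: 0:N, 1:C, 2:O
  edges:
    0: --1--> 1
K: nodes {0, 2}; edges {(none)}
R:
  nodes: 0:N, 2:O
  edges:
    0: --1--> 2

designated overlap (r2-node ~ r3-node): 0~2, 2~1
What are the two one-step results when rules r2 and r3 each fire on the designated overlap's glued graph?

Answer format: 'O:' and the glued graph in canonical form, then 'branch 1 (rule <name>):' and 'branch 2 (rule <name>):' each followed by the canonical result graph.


O:
nodes: 0:O, 1:N, 2:C, 3:N
edges: (0,1,2); (3,2,1)
branch 1 (rule r2):
nodes: 0:O, 1:N, 2:C, 3:N
edges: (0,1,1); (0,2,1); (3,2,1)
branch 2 (rule r3):
nodes: 0:O, 1:N, 3:N
edges: (0,1,2); (3,0,1)


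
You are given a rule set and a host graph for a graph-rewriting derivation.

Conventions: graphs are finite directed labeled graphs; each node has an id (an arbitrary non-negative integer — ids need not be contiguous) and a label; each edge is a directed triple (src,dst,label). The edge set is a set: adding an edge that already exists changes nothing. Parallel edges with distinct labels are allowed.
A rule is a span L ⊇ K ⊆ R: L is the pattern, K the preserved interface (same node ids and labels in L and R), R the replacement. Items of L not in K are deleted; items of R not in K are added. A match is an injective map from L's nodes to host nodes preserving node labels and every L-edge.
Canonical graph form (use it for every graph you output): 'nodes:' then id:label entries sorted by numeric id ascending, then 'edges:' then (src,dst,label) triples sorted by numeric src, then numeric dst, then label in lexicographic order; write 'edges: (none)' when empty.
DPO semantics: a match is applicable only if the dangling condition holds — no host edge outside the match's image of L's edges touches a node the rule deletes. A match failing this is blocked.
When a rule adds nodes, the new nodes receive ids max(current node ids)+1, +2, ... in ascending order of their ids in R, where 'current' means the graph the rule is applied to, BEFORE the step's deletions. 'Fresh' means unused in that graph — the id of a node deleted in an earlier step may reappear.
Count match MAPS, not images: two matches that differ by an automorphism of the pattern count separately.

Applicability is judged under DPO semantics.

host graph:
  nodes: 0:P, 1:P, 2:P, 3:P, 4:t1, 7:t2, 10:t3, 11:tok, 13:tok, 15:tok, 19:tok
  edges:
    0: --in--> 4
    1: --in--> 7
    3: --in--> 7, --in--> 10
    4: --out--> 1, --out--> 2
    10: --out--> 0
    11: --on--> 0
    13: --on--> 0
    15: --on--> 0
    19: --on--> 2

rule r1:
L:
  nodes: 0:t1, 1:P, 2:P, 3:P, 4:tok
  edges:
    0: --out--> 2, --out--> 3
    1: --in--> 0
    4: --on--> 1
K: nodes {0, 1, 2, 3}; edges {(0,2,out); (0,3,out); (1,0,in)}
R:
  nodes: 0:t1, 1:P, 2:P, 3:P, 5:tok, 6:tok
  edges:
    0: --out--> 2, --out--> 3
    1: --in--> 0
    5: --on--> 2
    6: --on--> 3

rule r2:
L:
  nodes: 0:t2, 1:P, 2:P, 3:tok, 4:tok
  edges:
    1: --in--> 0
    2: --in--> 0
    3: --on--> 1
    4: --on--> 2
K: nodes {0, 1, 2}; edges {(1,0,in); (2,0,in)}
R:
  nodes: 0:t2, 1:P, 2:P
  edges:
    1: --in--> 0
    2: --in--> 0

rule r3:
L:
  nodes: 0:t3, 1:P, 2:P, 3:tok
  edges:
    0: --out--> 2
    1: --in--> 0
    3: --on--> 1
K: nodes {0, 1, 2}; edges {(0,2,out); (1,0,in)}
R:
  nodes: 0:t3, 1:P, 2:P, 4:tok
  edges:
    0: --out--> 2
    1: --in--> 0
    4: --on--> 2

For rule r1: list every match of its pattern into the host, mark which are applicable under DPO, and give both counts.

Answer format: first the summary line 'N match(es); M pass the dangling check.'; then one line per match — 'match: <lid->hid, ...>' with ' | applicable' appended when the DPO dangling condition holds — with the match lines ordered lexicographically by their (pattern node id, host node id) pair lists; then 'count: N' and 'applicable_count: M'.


6 match(es); 6 pass the dangling check.
match: 0->4, 1->0, 2->1, 3->2, 4->11 | applicable
match: 0->4, 1->0, 2->1, 3->2, 4->13 | applicable
match: 0->4, 1->0, 2->1, 3->2, 4->15 | applicable
match: 0->4, 1->0, 2->2, 3->1, 4->11 | applicable
match: 0->4, 1->0, 2->2, 3->1, 4->13 | applicable
match: 0->4, 1->0, 2->2, 3->1, 4->15 | applicable
count: 6
applicable_count: 6


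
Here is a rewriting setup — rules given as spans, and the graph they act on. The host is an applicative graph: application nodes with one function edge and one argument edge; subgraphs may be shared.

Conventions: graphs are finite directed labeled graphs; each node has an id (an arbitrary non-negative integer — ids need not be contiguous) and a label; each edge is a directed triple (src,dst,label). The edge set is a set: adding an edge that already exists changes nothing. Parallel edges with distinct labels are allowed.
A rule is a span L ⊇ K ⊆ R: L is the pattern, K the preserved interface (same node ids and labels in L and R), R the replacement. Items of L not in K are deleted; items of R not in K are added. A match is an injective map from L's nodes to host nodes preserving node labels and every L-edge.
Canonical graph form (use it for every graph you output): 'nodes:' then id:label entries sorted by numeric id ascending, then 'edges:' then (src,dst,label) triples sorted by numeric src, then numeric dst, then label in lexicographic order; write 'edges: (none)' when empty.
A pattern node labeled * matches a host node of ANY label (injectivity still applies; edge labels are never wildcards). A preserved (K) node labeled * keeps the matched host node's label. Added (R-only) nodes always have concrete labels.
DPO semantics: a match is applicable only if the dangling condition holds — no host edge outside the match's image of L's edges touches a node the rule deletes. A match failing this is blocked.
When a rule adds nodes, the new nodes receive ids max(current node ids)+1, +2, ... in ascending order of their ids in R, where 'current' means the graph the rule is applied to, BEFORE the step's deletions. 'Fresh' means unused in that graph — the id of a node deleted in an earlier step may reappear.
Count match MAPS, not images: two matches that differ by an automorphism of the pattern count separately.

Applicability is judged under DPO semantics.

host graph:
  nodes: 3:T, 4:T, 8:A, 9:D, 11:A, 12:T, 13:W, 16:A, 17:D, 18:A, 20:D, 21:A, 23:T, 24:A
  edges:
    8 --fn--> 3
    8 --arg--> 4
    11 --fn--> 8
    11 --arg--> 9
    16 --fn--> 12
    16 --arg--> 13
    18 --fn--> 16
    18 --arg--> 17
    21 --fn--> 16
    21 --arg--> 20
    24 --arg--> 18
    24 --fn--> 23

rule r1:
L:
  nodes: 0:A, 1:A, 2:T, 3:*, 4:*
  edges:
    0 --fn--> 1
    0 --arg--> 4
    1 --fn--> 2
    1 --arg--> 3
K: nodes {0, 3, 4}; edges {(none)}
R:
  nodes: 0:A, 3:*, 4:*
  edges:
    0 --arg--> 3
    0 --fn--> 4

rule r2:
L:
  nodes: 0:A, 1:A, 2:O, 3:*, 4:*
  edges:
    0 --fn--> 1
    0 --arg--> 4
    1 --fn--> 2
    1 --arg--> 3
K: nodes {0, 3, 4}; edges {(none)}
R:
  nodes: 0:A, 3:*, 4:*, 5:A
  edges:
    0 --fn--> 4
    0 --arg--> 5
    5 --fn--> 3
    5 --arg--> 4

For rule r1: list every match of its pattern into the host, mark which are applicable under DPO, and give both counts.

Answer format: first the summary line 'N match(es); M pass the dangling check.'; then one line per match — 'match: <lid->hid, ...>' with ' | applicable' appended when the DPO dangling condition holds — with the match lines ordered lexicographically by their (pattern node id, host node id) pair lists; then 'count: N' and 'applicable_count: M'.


3 match(es); 1 pass the dangling check.
match: 0->11, 1->8, 2->3, 3->4, 4->9 | applicable
match: 0->18, 1->16, 2->12, 3->13, 4->17
match: 0->21, 1->16, 2->12, 3->13, 4->20
count: 3
applicable_count: 1


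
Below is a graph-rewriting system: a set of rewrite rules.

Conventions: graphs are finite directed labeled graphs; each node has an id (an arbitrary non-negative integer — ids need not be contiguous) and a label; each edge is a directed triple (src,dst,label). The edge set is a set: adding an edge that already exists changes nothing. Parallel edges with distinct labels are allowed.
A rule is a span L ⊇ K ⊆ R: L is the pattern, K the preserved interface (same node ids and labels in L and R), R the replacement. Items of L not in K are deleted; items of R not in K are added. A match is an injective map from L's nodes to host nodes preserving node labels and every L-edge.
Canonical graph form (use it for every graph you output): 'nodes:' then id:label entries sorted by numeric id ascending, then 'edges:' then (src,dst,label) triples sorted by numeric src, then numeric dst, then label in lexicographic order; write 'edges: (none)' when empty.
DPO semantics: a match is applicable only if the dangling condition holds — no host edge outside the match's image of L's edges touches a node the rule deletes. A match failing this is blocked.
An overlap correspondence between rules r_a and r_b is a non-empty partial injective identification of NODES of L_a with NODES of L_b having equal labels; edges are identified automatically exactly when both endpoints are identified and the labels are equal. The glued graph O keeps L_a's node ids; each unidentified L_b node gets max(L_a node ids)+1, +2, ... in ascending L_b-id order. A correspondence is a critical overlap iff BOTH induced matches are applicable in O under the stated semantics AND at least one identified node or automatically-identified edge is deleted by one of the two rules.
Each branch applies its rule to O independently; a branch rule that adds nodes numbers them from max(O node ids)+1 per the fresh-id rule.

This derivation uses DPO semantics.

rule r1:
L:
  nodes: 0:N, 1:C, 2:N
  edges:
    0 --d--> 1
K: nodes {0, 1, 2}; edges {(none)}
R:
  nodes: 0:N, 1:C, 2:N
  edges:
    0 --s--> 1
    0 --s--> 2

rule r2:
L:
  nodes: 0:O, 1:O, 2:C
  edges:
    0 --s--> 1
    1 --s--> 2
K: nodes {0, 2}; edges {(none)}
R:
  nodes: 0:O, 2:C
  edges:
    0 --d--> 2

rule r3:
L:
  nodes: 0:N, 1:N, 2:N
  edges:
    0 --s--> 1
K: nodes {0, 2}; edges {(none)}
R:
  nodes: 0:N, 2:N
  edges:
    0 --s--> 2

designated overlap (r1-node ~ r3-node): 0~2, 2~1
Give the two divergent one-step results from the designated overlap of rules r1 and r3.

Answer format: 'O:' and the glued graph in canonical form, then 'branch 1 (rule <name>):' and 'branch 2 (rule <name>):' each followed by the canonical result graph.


O:
nodes: 0:N, 1:C, 2:N, 3:N
edges: (0,1,d); (3,2,s)
branch 1 (rule r1):
nodes: 0:N, 1:C, 2:N, 3:N
edges: (0,1,s); (0,2,s); (3,2,s)
branch 2 (rule r3):
nodes: 0:N, 1:C, 3:N
edges: (0,1,d); (3,0,s)


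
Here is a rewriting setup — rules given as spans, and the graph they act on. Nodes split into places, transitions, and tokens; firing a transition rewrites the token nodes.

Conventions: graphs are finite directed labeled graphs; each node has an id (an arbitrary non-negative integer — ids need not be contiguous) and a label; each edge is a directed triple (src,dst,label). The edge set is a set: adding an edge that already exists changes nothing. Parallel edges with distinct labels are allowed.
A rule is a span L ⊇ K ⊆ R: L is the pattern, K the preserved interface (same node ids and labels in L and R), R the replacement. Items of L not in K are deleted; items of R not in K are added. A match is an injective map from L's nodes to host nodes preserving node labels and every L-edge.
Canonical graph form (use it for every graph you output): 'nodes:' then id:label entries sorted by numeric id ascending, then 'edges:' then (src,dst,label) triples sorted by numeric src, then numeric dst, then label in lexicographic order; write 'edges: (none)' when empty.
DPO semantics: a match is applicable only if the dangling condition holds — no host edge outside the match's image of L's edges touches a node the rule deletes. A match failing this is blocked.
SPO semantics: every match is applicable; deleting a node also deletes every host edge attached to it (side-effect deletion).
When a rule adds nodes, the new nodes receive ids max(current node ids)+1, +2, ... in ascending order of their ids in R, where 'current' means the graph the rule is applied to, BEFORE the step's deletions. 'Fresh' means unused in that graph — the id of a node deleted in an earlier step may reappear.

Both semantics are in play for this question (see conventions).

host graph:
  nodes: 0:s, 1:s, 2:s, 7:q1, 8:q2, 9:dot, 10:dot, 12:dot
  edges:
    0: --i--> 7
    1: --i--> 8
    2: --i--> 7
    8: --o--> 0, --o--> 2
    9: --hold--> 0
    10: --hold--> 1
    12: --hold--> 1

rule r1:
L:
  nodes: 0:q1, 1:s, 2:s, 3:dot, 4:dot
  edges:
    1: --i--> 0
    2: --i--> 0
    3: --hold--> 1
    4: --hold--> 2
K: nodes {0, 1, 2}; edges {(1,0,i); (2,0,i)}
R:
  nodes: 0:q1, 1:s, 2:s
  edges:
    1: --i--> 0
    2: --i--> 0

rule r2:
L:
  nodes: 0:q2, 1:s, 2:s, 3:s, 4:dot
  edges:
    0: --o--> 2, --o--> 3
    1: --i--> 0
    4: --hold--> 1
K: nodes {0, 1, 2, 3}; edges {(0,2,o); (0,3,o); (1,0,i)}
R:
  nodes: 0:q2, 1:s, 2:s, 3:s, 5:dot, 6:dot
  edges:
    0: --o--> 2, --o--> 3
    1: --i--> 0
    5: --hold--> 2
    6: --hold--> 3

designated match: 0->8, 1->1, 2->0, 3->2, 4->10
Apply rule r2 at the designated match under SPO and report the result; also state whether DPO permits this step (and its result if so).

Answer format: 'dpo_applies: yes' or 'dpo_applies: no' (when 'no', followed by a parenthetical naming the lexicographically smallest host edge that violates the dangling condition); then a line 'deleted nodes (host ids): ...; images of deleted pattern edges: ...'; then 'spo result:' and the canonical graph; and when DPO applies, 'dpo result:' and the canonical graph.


dpo_applies: yes
deleted nodes (host ids): 10; images of deleted pattern edges: (10,1,hold)
spo result:
nodes: 0:s, 1:s, 2:s, 7:q1, 8:q2, 9:dot, 12:dot, 13:dot, 14:dot
edges: (0,7,i); (1,8,i); (2,7,i); (8,0,o); (8,2,o); (9,0,hold); (12,1,hold); (13,0,hold); (14,2,hold)
dpo result:
nodes: 0:s, 1:s, 2:s, 7:q1, 8:q2, 9:dot, 12:dot, 13:dot, 14:dot
edges: (0,7,i); (1,8,i); (2,7,i); (8,0,o); (8,2,o); (9,0,hold); (12,1,hold); (13,0,hold); (14,2,hold)


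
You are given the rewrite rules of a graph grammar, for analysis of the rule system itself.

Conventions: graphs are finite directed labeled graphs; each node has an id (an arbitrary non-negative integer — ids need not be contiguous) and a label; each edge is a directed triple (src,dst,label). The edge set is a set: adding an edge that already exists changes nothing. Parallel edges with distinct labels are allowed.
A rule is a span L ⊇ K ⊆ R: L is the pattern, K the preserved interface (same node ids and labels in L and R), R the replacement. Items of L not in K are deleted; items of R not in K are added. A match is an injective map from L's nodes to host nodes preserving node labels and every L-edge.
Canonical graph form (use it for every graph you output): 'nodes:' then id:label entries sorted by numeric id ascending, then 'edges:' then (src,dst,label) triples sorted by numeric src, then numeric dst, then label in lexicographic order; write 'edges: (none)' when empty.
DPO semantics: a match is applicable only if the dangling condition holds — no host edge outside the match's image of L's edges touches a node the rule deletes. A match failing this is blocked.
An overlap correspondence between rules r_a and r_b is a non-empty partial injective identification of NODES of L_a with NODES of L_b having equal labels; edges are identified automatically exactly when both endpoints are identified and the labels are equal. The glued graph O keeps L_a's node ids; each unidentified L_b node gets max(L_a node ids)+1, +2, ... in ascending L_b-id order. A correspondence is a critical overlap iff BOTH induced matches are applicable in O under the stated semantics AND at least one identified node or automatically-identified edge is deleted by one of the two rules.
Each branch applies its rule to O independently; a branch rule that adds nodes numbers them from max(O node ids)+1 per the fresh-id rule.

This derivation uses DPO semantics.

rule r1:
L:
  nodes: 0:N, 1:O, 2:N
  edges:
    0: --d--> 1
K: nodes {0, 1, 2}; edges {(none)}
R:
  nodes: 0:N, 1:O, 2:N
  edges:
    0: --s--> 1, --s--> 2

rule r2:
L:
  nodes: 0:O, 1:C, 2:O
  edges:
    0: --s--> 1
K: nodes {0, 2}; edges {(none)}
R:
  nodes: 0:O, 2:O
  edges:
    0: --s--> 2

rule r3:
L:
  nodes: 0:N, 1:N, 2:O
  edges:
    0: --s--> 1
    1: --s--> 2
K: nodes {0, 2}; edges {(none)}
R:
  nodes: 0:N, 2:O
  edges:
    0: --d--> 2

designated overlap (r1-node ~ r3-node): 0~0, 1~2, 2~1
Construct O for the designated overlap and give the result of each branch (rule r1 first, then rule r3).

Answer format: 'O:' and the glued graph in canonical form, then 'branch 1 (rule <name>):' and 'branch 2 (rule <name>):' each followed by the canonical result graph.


O:
nodes: 0:N, 1:O, 2:N
edges: (0,1,d); (0,2,s); (2,1,s)
branch 1 (rule r1):
nodes: 0:N, 1:O, 2:N
edges: (0,1,s); (0,2,s); (2,1,s)
branch 2 (rule r3):
nodes: 0:N, 1:O
edges: (0,1,d)


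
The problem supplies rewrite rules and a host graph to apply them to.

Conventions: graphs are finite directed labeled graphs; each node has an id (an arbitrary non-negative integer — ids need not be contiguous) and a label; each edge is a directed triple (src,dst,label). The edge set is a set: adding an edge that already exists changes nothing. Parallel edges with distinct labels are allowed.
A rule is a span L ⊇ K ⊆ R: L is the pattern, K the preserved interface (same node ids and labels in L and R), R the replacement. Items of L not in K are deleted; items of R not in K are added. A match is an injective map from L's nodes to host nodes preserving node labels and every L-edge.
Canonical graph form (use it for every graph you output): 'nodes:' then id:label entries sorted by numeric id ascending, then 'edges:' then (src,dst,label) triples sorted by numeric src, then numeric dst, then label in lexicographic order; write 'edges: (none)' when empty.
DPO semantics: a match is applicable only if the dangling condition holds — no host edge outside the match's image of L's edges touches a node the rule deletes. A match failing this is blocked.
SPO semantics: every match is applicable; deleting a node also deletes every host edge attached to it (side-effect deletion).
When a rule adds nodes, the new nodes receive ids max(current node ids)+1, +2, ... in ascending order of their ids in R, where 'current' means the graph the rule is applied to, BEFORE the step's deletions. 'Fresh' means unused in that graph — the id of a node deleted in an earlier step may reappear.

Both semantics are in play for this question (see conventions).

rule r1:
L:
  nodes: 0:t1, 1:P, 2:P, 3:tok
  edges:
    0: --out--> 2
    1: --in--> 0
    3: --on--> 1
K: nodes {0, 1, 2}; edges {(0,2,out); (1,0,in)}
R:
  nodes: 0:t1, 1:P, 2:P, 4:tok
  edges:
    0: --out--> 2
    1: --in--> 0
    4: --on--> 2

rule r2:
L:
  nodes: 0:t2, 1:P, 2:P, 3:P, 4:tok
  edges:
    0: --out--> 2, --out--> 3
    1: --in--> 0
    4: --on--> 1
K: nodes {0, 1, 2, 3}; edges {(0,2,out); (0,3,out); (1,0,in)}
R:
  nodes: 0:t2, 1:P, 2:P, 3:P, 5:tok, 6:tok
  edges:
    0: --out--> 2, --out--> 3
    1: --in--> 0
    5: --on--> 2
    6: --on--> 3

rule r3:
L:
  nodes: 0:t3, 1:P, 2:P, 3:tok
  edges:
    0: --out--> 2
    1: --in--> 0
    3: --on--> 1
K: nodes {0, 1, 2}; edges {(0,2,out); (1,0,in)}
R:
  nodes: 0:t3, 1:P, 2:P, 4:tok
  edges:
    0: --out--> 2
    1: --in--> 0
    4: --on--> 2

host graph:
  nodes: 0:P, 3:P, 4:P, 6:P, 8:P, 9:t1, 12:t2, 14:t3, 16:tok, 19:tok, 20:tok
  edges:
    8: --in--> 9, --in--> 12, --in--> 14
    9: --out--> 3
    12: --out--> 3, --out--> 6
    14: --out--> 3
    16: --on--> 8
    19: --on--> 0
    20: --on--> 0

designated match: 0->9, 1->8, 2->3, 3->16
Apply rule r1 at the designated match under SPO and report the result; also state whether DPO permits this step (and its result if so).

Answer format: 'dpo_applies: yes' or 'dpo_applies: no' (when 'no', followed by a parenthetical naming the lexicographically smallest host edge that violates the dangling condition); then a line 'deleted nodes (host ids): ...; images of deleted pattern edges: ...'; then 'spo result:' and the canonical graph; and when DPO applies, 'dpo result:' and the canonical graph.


dpo_applies: yes
deleted nodes (host ids): 16; images of deleted pattern edges: (16,8,on)
spo result:
nodes: 0:P, 3:P, 4:P, 6:P, 8:P, 9:t1, 12:t2, 14:t3, 19:tok, 20:tok, 21:tok
edges: (8,9,in); (8,12,in); (8,14,in); (9,3,out); (12,3,out); (12,6,out); (14,3,out); (19,0,on); (20,0,on); (21,3,on)
dpo result:
nodes: 0:P, 3:P, 4:P, 6:P, 8:P, 9:t1, 12:t2, 14:t3, 19:tok, 20:tok, 21:tok
edges: (8,9,in); (8,12,in); (8,14,in); (9,3,out); (12,3,out); (12,6,out); (14,3,out); (19,0,on); (20,0,on); (21,3,on)


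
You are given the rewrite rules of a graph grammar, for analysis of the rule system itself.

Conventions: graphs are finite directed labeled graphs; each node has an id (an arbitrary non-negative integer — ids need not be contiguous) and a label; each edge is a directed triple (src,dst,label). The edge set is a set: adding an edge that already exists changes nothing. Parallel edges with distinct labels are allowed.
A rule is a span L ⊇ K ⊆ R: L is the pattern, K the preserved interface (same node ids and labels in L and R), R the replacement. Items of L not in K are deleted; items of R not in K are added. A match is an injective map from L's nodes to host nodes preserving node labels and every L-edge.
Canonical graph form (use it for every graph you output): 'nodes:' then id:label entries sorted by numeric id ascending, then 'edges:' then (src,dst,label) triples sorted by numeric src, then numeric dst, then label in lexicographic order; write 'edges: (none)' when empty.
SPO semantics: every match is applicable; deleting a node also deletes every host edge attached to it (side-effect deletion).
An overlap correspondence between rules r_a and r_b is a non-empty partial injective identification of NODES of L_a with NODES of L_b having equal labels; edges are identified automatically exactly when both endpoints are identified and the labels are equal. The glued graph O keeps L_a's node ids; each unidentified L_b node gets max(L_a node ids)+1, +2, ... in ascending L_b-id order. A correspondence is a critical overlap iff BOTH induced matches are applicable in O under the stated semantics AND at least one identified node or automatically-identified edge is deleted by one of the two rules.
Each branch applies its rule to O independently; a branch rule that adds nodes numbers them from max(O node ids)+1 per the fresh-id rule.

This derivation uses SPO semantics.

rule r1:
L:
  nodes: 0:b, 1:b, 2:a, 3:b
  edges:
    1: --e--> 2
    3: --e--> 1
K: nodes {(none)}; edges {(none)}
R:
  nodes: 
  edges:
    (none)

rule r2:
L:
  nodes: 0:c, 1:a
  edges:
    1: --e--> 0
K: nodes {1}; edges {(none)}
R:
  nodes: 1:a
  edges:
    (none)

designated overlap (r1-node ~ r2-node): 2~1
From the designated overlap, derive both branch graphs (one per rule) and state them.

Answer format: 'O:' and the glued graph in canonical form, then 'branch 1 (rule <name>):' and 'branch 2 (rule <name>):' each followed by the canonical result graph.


O:
nodes: 0:b, 1:b, 2:a, 3:b, 4:c
edges: (1,2,e); (2,4,e); (3,1,e)
branch 1 (rule r1):
nodes: 4:c
edges: (none)
branch 2 (rule r2):
nodes: 0:b, 1:b, 2:a, 3:b
edges: (1,2,e); (3,1,e)


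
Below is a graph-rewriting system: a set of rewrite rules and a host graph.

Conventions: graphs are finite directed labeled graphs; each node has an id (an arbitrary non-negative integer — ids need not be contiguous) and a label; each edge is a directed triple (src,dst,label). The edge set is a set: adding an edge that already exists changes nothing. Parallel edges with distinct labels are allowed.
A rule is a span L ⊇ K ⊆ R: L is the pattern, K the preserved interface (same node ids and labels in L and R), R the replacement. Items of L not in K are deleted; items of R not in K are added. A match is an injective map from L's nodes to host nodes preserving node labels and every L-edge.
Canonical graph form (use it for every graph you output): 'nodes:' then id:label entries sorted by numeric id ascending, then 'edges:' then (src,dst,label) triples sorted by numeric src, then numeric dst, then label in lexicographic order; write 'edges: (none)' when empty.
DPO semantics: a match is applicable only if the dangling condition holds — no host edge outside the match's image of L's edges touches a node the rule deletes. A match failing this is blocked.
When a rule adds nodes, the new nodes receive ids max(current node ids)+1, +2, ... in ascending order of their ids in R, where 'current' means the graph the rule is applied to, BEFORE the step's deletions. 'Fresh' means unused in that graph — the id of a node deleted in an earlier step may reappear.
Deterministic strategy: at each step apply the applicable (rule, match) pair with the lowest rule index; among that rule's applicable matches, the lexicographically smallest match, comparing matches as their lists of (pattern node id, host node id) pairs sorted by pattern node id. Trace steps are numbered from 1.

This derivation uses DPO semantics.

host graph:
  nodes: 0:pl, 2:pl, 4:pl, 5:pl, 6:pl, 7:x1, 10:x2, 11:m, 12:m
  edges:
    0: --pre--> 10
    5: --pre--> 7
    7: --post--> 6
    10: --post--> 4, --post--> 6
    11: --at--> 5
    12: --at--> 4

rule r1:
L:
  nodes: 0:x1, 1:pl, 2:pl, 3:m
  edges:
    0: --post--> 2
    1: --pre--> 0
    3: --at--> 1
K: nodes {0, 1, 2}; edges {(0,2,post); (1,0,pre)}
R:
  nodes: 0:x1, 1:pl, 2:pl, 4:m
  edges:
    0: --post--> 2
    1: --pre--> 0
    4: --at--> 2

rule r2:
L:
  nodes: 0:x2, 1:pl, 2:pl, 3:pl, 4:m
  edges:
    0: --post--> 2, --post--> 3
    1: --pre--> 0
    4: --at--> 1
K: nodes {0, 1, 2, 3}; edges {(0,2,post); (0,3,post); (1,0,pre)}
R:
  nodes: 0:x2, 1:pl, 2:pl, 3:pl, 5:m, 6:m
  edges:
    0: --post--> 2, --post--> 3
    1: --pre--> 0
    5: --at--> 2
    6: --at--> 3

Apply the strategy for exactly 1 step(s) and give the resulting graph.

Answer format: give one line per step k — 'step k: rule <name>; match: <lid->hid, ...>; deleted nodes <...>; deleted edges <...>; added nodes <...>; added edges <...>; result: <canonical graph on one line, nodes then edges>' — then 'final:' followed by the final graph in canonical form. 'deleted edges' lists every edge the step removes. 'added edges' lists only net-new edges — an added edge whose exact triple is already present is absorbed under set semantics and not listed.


step 1: rule r1; match: 0->7, 1->5, 2->6, 3->11; deleted nodes 11; deleted edges (11,5,at); added nodes 13; added edges (13,6,at); result: nodes: 0:pl, 2:pl, 4:pl, 5:pl, 6:pl, 7:x1, 10:x2, 12:m, 13:m edges: (0,10,pre); (5,7,pre); (7,6,post); (10,4,post); (10,6,post); (12,4,at); (13,6,at)
final:
nodes: 0:pl, 2:pl, 4:pl, 5:pl, 6:pl, 7:x1, 10:x2, 12:m, 13:m
edges: (0,10,pre); (5,7,pre); (7,6,post); (10,4,post); (10,6,post); (12,4,at); (13,6,at)


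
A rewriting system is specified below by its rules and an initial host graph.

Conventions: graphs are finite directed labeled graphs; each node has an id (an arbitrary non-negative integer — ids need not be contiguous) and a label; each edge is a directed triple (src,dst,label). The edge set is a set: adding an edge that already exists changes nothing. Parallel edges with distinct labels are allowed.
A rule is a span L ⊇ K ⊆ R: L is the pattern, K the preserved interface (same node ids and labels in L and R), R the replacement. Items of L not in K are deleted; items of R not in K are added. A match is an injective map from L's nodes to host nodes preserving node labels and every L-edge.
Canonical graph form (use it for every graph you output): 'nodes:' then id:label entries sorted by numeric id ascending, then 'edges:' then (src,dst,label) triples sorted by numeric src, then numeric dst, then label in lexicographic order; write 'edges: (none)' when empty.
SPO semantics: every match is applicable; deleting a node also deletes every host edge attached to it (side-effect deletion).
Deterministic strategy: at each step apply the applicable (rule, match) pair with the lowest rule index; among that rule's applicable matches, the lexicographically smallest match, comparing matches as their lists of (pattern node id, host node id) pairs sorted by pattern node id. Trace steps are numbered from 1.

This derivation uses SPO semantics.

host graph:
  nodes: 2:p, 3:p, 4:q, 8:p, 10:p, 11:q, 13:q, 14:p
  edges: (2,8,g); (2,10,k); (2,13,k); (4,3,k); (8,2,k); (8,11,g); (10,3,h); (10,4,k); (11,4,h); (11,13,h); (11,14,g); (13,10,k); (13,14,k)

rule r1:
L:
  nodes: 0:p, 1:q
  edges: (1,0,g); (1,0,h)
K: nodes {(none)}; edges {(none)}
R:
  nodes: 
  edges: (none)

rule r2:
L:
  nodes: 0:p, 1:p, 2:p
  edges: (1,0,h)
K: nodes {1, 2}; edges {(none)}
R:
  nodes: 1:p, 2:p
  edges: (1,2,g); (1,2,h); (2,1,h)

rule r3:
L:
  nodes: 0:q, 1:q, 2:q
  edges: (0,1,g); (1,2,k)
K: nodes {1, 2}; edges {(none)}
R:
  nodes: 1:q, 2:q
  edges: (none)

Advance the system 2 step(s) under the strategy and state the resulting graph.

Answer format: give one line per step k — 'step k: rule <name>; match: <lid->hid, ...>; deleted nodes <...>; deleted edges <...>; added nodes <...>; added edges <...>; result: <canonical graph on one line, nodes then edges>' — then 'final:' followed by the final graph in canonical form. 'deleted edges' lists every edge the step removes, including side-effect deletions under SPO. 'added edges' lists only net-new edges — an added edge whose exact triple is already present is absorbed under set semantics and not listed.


step 1: rule r2; match: 0->3, 1->10, 2->2; deleted nodes 3; deleted edges (4,3,k); (10,3,h); added nodes (none); added edges (2,10,h); (10,2,g); (10,2,h); result: nodes: 2:p, 4:q, 8:p, 10:p, 11:q, 13:q, 14:p edges: (2,8,g); (2,10,h); (2,10,k); (2,13,k); (8,2,k); (8,11,g); (10,2,g); (10,2,h); (10,4,k); (11,4,h); (11,13,h); (11,14,g); (13,10,k); (13,14,k)
step 2: rule r2; match: 0->2, 1->10, 2->8; deleted nodes 2; deleted edges (2,8,g); (2,10,h); (2,10,k); (2,13,k); (8,2,k); (10,2,g); (10,2,h); added nodes (none); added edges (8,10,h); (10,8,g); (10,8,h); result: nodes: 4:q, 8:p, 10:p, 11:q, 13:q, 14:p edges: (8,10,h); (8,11,g); (10,4,k); (10,8,g); (10,8,h); (11,4,h); (11,13,h); (11,14,g); (13,10,k); (13,14,k)
final:
nodes: 4:q, 8:p, 10:p, 11:q, 13:q, 14:p
edges: (8,10,h); (8,11,g); (10,4,k); (10,8,g); (10,8,h); (11,4,h); (11,13,h); (11,14,g); (13,10,k); (13,14,k)
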